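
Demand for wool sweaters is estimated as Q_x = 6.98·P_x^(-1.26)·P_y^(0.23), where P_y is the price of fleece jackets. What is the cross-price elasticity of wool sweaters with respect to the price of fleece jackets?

In a log-linear (constant-elasticity) demand function, the coefficient on the exponent of P_y is the cross-price elasticity.
ε = 0.23. Positive, so wool sweaters and fleece jackets are substitutes.

0.23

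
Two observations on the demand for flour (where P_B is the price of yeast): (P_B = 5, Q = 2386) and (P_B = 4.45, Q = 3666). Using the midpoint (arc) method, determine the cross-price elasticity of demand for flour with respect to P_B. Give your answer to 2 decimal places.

-3.63

ΔQ_A = 3666 − 2386 = 1280; ΔP_B = 4.45 − 5 = -0.55.
Midpoints: Q̄_A = 3026.0, P̄_B = 4.72.
ε = (ΔQ_A/Q̄_A)/(ΔP_B/P̄_B) = (1280/3026.0)/(-0.55/4.72) ≈ -3.63.
ε < 0: flour and yeast are complements.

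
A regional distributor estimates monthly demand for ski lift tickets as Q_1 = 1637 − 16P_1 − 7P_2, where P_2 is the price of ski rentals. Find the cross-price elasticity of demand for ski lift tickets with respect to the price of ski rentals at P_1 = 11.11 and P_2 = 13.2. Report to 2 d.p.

-0.07

At P_1 = 11.11 and P_2 = 13.2: Q_1 = 1366.84.
∂Q_1/∂P_2 = -7.
ε = (∂Q_1/∂P_2)(P_2/Q_1) = -7 × (13.2/1366.84) ≈ -0.07.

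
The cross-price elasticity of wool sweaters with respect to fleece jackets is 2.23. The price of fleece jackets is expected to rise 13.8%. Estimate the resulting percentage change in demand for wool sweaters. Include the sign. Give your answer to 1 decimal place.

30.8%

%ΔQ ≈ ε × %ΔP of fleece jackets = 2.23 × (13.8%) = 30.8%.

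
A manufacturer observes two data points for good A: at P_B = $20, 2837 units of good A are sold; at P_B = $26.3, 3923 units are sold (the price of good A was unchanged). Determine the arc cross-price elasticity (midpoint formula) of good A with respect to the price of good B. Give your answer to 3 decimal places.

1.181

ΔQ_A = 3923 − 2837 = 1086; ΔP_B = 26.3 − 20 = 6.3.
Midpoints: Q̄_A = 3380.0, P̄_B = 23.15.
ε = (ΔQ_A/Q̄_A)/(ΔP_B/P̄_B) = (1086/3380.0)/(6.3/23.15) ≈ 1.181.
ε > 0: good A and good B are substitutes.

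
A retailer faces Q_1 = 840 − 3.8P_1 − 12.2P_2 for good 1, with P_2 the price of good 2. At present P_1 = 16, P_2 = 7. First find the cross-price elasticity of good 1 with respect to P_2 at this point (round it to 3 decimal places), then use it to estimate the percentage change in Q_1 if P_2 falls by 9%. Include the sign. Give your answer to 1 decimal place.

At P_1 = 16, P_2 = 7: Q_1 = 693.8.
∂Q_1/∂P_2 = -12.2.
ε = (∂Q_1/∂P_2)(P_2/Q_1) = -12.2000 × 7/693.8 ≈ -0.123.
%ΔQ_1 ≈ ε × %ΔP_2 = -0.123 × (-9%) = 1.1%.

1.1%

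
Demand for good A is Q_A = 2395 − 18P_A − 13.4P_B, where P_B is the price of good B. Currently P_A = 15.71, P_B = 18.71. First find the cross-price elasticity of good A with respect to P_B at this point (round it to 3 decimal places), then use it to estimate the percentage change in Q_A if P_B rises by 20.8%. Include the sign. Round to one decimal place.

At P_A = 15.71, P_B = 18.71: Q_A = 1861.506.
∂Q_A/∂P_B = -13.4.
ε = (∂Q_A/∂P_B)(P_B/Q_A) = -13.4000 × 18.71/1861.506 ≈ -0.135.
%ΔQ_A ≈ ε × %ΔP_B = -0.135 × (20.8%) = -2.8%.

-2.8%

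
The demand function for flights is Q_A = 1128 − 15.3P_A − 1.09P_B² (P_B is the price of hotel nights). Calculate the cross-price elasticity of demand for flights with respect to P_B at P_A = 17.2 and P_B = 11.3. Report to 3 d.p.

-0.384

At P_A = 17.2 and P_B = 11.3: Q_A = 725.658.
∂Q_A/∂P_B = -2.18P_B = -2.18(11.3) = -24.6340.
ε = (∂Q_A/∂P_B)(P_B/Q_A) = -24.6340 × (11.3/725.658) ≈ -0.384.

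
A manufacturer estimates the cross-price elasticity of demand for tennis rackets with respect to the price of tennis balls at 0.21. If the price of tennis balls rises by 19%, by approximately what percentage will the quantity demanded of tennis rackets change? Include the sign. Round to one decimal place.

4.0%

%ΔQ ≈ ε × %ΔP of tennis balls = 0.21 × (19%) = 4.0%.
Demand for tennis rackets rises by about 4.0%.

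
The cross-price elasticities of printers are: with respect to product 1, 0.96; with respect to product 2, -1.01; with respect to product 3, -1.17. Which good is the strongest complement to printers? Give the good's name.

Complements have ε < 0. The most negative value is -1.17 (product 3).

product 3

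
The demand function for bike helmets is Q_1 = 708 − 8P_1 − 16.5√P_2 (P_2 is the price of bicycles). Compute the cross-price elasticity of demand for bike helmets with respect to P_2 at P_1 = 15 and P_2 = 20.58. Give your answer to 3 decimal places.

At P_1 = 15 and P_2 = 20.58: Q_1 = 513.147.
∂Q_1/∂P_2 = -16.5/(2√P_2) = -16.5/(2√20.58) = -1.8186.
ε = (∂Q_1/∂P_2)(P_2/Q_1) = -1.8186 × (20.58/513.147) ≈ -0.073.

-0.073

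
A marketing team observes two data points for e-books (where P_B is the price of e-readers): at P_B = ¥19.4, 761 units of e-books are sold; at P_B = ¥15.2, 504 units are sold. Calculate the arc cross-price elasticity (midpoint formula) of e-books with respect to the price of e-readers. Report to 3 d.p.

ΔQ_A = 504 − 761 = -257; ΔP_B = 15.2 − 19.4 = -4.2.
Midpoints: Q̄_A = 632.5, P̄_B = 17.30.
ε = (ΔQ_A/Q̄_A)/(ΔP_B/P̄_B) = (-257/632.5)/(-4.2/17.30) ≈ 1.674.

1.674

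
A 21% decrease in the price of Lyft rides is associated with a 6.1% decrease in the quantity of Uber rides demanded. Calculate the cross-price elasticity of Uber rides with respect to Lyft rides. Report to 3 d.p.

0.290

ε = (%ΔQ of Uber rides) / (%ΔP of Lyft rides) = (-6.1%) / (-21%) ≈ 0.290.
Positive cross-price elasticity: substitutes.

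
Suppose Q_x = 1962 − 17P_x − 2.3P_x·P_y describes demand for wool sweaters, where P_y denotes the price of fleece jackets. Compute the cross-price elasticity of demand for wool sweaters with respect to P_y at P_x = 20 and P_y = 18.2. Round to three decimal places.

-1.067

At P_x = 20 and P_y = 18.2: Q_x = 784.8.
∂Q_x/∂P_y = -2.3P_x = -2.3(20) = -46.0000.
ε = (∂Q_x/∂P_y)(P_y/Q_x) = -46.0000 × (18.2/784.8) ≈ -1.067.
ε < 0: complements.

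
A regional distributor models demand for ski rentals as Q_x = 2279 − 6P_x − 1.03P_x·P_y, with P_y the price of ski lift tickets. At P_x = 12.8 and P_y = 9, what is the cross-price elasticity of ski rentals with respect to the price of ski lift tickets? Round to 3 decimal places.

At P_x = 12.8 and P_y = 9: Q_x = 2083.544.
∂Q_x/∂P_y = -1.03P_x = -1.03(12.8) = -13.1840.
ε = (∂Q_x/∂P_y)(P_y/Q_x) = -13.1840 × (9/2083.544) ≈ -0.057.
ε < 0: complements.

-0.057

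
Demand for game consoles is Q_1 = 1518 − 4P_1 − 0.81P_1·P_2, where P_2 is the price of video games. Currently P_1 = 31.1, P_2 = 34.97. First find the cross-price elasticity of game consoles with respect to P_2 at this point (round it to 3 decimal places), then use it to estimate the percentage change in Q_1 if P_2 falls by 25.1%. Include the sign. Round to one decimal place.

43.1%

At P_1 = 31.1, P_2 = 34.97: Q_1 = 512.671.
∂Q_1/∂P_2 = -0.81P_1 = -25.1910.
ε = (∂Q_1/∂P_2)(P_2/Q_1) = -25.1910 × 34.97/512.671 ≈ -1.718.
%ΔQ_1 ≈ ε × %ΔP_2 = -1.718 × (-25.1%) = 43.1%.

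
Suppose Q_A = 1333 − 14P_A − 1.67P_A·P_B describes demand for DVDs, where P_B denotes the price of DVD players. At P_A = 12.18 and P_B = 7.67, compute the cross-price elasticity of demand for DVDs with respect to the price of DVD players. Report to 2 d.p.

At P_A = 12.18 and P_B = 7.67: Q_A = 1006.468.
∂Q_A/∂P_B = -1.67P_A = -1.67(12.18) = -20.3406.
ε = (∂Q_A/∂P_B)(P_B/Q_A) = -20.3406 × (7.67/1006.468) ≈ -0.16.

-0.16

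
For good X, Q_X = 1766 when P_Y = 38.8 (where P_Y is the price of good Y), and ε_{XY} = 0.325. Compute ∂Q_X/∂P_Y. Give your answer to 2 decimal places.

14.79

ε = (∂Q_X/∂P_Y)·(P_Y/Q_X) ⇒ ∂Q_X/∂P_Y = ε·Q_X/P_Y = 0.325 × 1766/38.8 ≈ 14.79.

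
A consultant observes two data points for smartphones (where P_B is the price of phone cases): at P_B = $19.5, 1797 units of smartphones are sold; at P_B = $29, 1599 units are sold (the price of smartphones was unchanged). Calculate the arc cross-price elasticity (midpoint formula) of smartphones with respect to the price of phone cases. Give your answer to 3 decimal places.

-0.298

ΔQ_A = 1599 − 1797 = -198; ΔP_B = 29 − 19.5 = 9.5.
Midpoints: Q̄_A = 1698.0, P̄_B = 24.25.
ε = (ΔQ_A/Q̄_A)/(ΔP_B/P̄_B) = (-198/1698.0)/(9.5/24.25) ≈ -0.298.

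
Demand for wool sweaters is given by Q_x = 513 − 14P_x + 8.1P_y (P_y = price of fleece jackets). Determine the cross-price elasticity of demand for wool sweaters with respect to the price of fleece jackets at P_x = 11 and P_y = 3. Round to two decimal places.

At P_x = 11 and P_y = 3: Q_x = 383.3.
∂Q_x/∂P_y = 8.1.
ε = (∂Q_x/∂P_y)(P_y/Q_x) = 8.1 × (3/383.3) ≈ 0.06.
Since ε > 0, wool sweaters and fleece jackets are substitutes.

0.06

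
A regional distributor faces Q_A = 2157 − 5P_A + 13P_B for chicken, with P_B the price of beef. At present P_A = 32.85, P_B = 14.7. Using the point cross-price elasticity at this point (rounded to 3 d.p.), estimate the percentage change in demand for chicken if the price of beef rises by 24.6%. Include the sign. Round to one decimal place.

At P_A = 32.85, P_B = 14.7: Q_A = 2183.85.
∂Q_A/∂P_B = 13.
ε = (∂Q_A/∂P_B)(P_B/Q_A) = 13.0000 × 14.7/2183.85 ≈ 0.088.
%ΔQ_A ≈ ε × %ΔP_B = 0.088 × (24.6%) = 2.2%.

2.2%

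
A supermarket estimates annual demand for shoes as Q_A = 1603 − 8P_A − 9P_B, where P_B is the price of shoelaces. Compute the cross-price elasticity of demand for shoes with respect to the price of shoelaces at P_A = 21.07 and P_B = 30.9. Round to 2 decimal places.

At P_A = 21.07 and P_B = 30.9: Q_A = 1156.34.
∂Q_A/∂P_B = -9.
ε = (∂Q_A/∂P_B)(P_B/Q_A) = -9 × (30.9/1156.34) ≈ -0.24.
Since ε < 0, shoes and shoelaces are complements.

-0.24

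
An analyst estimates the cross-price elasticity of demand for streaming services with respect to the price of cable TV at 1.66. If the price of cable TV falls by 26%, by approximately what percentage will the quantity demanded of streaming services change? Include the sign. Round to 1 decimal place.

-43.2%

%ΔQ ≈ ε × %ΔP of cable TV = 1.66 × (-26%) = -43.2%.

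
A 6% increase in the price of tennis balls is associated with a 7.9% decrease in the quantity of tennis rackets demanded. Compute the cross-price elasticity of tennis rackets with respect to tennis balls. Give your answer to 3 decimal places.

ε = (%ΔQ of tennis rackets) / (%ΔP of tennis balls) = (-7.9%) / (6%) ≈ -1.317.

-1.317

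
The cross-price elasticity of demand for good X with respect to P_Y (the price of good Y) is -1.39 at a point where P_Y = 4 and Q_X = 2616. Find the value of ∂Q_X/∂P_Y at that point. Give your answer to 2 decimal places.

-909.06

ε = (∂Q_X/∂P_Y)·(P_Y/Q_X) ⇒ ∂Q_X/∂P_Y = ε·Q_X/P_Y = -1.39 × 2616/4 ≈ -909.06.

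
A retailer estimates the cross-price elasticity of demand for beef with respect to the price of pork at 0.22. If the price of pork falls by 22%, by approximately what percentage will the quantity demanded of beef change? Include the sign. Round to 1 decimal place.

%ΔQ ≈ ε × %ΔP of pork = 0.22 × (-22%) = -4.8%.
Demand for beef falls by about 4.8%.

-4.8%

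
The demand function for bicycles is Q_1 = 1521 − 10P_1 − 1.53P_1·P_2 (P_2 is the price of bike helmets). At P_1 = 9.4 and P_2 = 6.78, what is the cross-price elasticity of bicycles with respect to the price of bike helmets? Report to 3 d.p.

-0.073

At P_1 = 9.4 and P_2 = 6.78: Q_1 = 1329.490.
∂Q_1/∂P_2 = -1.53P_1 = -1.53(9.4) = -14.3820.
ε = (∂Q_1/∂P_2)(P_2/Q_1) = -14.3820 × (6.78/1329.490) ≈ -0.073.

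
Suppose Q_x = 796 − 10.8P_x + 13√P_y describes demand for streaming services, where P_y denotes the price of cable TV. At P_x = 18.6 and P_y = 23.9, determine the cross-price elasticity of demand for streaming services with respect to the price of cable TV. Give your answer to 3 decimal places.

At P_x = 18.6 and P_y = 23.9: Q_x = 658.674.
∂Q_x/∂P_y = 13/(2√P_y) = 13/(2√23.9) = 1.3296.
ε = (∂Q_x/∂P_y)(P_y/Q_x) = 1.3296 × (23.9/658.674) ≈ 0.048.

0.048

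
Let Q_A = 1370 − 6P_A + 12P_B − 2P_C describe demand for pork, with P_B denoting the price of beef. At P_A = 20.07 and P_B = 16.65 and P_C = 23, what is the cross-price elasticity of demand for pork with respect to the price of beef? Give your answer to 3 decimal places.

At P_A = 20.07 and P_B = 16.65 and P_C = 23: Q_A = 1403.38.
∂Q_A/∂P_B = 12.
ε = (∂Q_A/∂P_B)(P_B/Q_A) = 12 × (16.65/1403.38) ≈ 0.142.
Since ε > 0, pork and beef are substitutes.

0.142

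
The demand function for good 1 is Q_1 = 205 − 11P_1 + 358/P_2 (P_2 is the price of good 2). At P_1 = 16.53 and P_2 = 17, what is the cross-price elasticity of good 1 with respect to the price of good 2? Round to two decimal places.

-0.48

At P_1 = 16.53 and P_2 = 17: Q_1 = 44.229.
∂Q_1/∂P_2 = −358/P_2² = -1.2388.
ε = (∂Q_1/∂P_2)(P_2/Q_1) = -1.2388 × (17/44.229) ≈ -0.48.
ε < 0: complements.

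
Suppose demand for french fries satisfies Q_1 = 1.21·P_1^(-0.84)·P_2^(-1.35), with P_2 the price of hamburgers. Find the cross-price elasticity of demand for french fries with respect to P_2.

In a log-linear (constant-elasticity) demand function, the coefficient on the exponent of P_2 is the cross-price elasticity.
ε = -1.35. Negative, so french fries and hamburgers are complements.

-1.35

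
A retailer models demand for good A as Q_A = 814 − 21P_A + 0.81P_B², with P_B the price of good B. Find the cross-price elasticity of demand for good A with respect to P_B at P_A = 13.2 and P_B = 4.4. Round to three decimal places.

0.057

At P_A = 13.2 and P_B = 4.4: Q_A = 552.482.
∂Q_A/∂P_B = 1.62P_B = 1.62(4.4) = 7.1280.
ε = (∂Q_A/∂P_B)(P_B/Q_A) = 7.1280 × (4.4/552.482) ≈ 0.057.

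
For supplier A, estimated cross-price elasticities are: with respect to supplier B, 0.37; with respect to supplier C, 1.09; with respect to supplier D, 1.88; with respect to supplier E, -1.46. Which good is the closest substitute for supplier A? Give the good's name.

supplier D

Substitutes have ε > 0. Among the positive values, 1.88 (supplier D) is largest.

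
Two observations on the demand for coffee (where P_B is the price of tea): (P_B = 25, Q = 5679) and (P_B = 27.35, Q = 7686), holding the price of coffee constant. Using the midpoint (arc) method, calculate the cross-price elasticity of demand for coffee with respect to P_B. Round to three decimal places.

3.345

ΔQ_A = 7686 − 5679 = 2007; ΔP_B = 27.35 − 25 = 2.35.
Midpoints: Q̄_A = 6682.5, P̄_B = 26.18.
ε = (ΔQ_A/Q̄_A)/(ΔP_B/P̄_B) = (2007/6682.5)/(2.35/26.18) ≈ 3.345.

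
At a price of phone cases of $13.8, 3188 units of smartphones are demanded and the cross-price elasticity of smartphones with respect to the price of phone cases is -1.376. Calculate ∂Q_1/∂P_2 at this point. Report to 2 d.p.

-317.88

ε = (∂Q_1/∂P_2)·(P_2/Q_1) ⇒ ∂Q_1/∂P_2 = ε·Q_1/P_2 = -1.376 × 3188/13.8 ≈ -317.88.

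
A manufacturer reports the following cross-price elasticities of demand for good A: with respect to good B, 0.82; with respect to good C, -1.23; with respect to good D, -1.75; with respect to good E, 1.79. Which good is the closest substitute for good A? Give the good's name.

Substitutes have ε > 0. Among the positive values, 1.79 (good E) is largest.

good E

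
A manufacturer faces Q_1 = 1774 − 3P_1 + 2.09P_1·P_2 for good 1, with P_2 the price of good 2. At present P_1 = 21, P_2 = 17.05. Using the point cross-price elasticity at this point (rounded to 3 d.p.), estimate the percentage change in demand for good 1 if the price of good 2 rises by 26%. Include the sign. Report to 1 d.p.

At P_1 = 21, P_2 = 17.05: Q_1 = 2459.325.
∂Q_1/∂P_2 = 2.09P_1 = 43.8900.
ε = (∂Q_1/∂P_2)(P_2/Q_1) = 43.8900 × 17.05/2459.325 ≈ 0.304.
%ΔQ_1 ≈ ε × %ΔP_2 = 0.304 × (26%) = 7.9%.

7.9%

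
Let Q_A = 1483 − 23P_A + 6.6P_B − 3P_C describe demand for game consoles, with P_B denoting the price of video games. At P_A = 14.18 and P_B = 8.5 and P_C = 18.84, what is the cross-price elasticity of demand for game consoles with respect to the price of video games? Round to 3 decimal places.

At P_A = 14.18 and P_B = 8.5 and P_C = 18.84: Q_A = 1156.44.
∂Q_A/∂P_B = 6.6.
ε = (∂Q_A/∂P_B)(P_B/Q_A) = 6.6 × (8.5/1156.44) ≈ 0.049.

0.049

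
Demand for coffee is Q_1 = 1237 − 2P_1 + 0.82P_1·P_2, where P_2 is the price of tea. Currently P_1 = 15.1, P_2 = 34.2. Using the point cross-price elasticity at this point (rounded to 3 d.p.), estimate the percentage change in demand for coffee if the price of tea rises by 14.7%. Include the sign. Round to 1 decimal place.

3.8%

At P_1 = 15.1, P_2 = 34.2: Q_1 = 1630.264.
∂Q_1/∂P_2 = 0.82P_1 = 12.3820.
ε = (∂Q_1/∂P_2)(P_2/Q_1) = 12.3820 × 34.2/1630.264 ≈ 0.260.
%ΔQ_1 ≈ ε × %ΔP_2 = 0.260 × (14.7%) = 3.8%.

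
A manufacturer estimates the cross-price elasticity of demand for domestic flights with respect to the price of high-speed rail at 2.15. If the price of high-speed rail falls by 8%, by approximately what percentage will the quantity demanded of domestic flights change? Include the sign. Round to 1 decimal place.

-17.2%

%ΔQ ≈ ε × %ΔP of high-speed rail = 2.15 × (-8%) = -17.2%.
Demand for domestic flights falls by about 17.2%.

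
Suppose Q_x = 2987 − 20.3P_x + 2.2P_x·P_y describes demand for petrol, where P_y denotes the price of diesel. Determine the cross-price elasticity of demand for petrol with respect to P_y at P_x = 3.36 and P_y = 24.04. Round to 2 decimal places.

0.06

At P_x = 3.36 and P_y = 24.04: Q_x = 3096.496.
∂Q_x/∂P_y = 2.2P_x = 2.2(3.36) = 7.3920.
ε = (∂Q_x/∂P_y)(P_y/Q_x) = 7.3920 × (24.04/3096.496) ≈ 0.06.
ε > 0: substitutes.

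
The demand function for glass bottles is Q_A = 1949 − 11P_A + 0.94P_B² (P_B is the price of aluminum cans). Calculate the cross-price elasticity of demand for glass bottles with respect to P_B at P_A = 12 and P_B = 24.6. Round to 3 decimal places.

At P_A = 12 and P_B = 24.6: Q_A = 2385.850.
∂Q_A/∂P_B = 1.88P_B = 1.88(24.6) = 46.2480.
ε = (∂Q_A/∂P_B)(P_B/Q_A) = 46.2480 × (24.6/2385.850) ≈ 0.477.
ε > 0: substitutes.

0.477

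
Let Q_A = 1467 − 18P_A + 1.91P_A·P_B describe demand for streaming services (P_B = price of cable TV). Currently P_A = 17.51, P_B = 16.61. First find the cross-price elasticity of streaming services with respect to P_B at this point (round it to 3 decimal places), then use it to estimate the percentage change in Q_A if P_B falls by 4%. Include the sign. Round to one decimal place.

At P_A = 17.51, P_B = 16.61: Q_A = 1707.327.
∂Q_A/∂P_B = 1.91P_A = 33.4441.
ε = (∂Q_A/∂P_B)(P_B/Q_A) = 33.4441 × 16.61/1707.327 ≈ 0.325.
%ΔQ_A ≈ ε × %ΔP_B = 0.325 × (-4%) = -1.3%.

-1.3%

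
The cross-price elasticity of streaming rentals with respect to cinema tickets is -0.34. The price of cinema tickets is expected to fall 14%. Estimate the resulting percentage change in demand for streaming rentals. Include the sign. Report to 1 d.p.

4.8%

%ΔQ ≈ ε × %ΔP of cinema tickets = -0.34 × (-14%) = 4.8%.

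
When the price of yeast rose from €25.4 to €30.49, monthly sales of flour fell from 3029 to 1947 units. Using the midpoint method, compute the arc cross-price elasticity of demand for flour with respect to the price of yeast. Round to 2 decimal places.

-2.39

ΔQ_A = 1947 − 3029 = -1082; ΔP_B = 30.49 − 25.4 = 5.09.
Midpoints: Q̄_A = 2488.0, P̄_B = 27.95.
ε = (ΔQ_A/Q̄_A)/(ΔP_B/P̄_B) = (-1082/2488.0)/(5.09/27.95) ≈ -2.39.
ε < 0: flour and yeast are complements.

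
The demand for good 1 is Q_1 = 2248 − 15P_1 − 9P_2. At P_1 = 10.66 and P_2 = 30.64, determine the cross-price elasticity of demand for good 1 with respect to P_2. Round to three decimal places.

At P_1 = 10.66 and P_2 = 30.64: Q_1 = 1812.34.
∂Q_1/∂P_2 = -9.
ε = (∂Q_1/∂P_2)(P_2/Q_1) = -9 × (30.64/1812.34) ≈ -0.152.
Since ε < 0, good 1 and good 2 are complements.

-0.152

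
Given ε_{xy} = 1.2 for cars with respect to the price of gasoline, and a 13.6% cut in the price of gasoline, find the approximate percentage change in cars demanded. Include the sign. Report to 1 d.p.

%ΔQ ≈ ε × %ΔP of gasoline = 1.2 × (-13.6%) = -16.3%.

-16.3%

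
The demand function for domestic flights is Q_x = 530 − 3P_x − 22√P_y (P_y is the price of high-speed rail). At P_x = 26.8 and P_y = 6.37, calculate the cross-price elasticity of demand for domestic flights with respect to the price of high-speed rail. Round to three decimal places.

-0.070

At P_x = 26.8 and P_y = 6.37: Q_x = 394.075.
∂Q_x/∂P_y = -22/(2√P_y) = -22/(2√6.37) = -4.3584.
ε = (∂Q_x/∂P_y)(P_y/Q_x) = -4.3584 × (6.37/394.075) ≈ -0.070.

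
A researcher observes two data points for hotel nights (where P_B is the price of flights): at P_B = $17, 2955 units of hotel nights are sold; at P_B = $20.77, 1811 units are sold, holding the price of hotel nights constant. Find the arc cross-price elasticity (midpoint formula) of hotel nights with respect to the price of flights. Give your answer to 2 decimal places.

-2.40

ΔQ_A = 1811 − 2955 = -1144; ΔP_B = 20.77 − 17 = 3.77.
Midpoints: Q̄_A = 2383.0, P̄_B = 18.88.
ε = (ΔQ_A/Q̄_A)/(ΔP_B/P̄_B) = (-1144/2383.0)/(3.77/18.88) ≈ -2.40.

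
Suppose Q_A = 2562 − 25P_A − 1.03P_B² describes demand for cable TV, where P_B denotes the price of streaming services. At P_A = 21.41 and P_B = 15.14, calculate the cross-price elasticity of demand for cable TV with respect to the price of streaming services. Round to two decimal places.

At P_A = 21.41 and P_B = 15.14: Q_A = 1790.654.
∂Q_A/∂P_B = -2.06P_B = -2.06(15.14) = -31.1884.
ε = (∂Q_A/∂P_B)(P_B/Q_A) = -31.1884 × (15.14/1790.654) ≈ -0.26.

-0.26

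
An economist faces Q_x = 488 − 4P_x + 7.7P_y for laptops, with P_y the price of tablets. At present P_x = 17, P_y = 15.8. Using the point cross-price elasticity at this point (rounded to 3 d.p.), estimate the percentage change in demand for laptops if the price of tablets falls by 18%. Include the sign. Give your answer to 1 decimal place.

-4.1%

At P_x = 17, P_y = 15.8: Q_x = 541.66.
∂Q_x/∂P_y = 7.7.
ε = (∂Q_x/∂P_y)(P_y/Q_x) = 7.7000 × 15.8/541.66 ≈ 0.225.
%ΔQ_x ≈ ε × %ΔP_y = 0.225 × (-18%) = -4.1%.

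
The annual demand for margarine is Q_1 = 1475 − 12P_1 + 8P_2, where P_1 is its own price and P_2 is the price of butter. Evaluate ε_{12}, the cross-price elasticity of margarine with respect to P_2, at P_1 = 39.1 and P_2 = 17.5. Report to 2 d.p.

0.12

At P_1 = 39.1 and P_2 = 17.5: Q_1 = 1145.8.
∂Q_1/∂P_2 = 8.
ε = (∂Q_1/∂P_2)(P_2/Q_1) = 8 × (17.5/1145.8) ≈ 0.12.
Since ε > 0, margarine and butter are substitutes.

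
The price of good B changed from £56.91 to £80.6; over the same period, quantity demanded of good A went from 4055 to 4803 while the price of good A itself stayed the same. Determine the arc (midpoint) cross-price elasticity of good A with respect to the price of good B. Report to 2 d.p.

0.49

ΔQ_A = 4803 − 4055 = 748; ΔP_B = 80.6 − 56.91 = 23.69.
Midpoints: Q̄_A = 4429.0, P̄_B = 68.75.
ε = (ΔQ_A/Q̄_A)/(ΔP_B/P̄_B) = (748/4429.0)/(23.69/68.75) ≈ 0.49.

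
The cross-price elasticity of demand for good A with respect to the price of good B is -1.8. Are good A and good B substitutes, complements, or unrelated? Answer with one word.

ε = -1.8 < 0, so a higher price of good B lowers demand for good A: complements.

complements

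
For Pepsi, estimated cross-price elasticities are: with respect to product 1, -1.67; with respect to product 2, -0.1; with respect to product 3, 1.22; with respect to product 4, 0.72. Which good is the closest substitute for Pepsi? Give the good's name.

Substitutes have ε > 0. Among the positive values, 1.22 (product 3) is largest.

product 3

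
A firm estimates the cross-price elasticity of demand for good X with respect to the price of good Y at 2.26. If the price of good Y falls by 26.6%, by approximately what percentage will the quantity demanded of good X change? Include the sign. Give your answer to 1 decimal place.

-60.1%

%ΔQ ≈ ε × %ΔP of good Y = 2.26 × (-26.6%) = -60.1%.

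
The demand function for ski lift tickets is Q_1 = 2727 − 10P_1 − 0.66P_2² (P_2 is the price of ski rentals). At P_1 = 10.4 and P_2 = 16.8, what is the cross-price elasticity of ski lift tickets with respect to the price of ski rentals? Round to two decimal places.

At P_1 = 10.4 and P_2 = 16.8: Q_1 = 2436.722.
∂Q_1/∂P_2 = -1.32P_2 = -1.32(16.8) = -22.1760.
ε = (∂Q_1/∂P_2)(P_2/Q_1) = -22.1760 × (16.8/2436.722) ≈ -0.15.

-0.15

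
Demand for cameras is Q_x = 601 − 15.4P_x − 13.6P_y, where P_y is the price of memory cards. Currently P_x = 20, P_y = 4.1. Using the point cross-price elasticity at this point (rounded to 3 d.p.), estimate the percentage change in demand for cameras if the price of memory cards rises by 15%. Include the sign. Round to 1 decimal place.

At P_x = 20, P_y = 4.1: Q_x = 237.24.
∂Q_x/∂P_y = -13.6.
ε = (∂Q_x/∂P_y)(P_y/Q_x) = -13.6000 × 4.1/237.24 ≈ -0.235.
%ΔQ_x ≈ ε × %ΔP_y = -0.235 × (15%) = -3.5%.

-3.5%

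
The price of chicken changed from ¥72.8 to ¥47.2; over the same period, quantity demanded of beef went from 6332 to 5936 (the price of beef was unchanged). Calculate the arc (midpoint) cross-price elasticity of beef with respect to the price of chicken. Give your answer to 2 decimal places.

ΔQ_A = 5936 − 6332 = -396; ΔP_B = 47.2 − 72.8 = -25.6.
Midpoints: Q̄_A = 6134.0, P̄_B = 60.00.
ε = (ΔQ_A/Q̄_A)/(ΔP_B/P̄_B) = (-396/6134.0)/(-25.6/60.00) ≈ 0.15.
ε > 0: beef and chicken are substitutes.

0.15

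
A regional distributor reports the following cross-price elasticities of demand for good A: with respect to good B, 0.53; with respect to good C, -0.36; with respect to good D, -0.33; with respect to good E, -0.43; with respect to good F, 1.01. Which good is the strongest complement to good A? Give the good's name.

good E

Complements have ε < 0. The most negative value is -0.43 (good E).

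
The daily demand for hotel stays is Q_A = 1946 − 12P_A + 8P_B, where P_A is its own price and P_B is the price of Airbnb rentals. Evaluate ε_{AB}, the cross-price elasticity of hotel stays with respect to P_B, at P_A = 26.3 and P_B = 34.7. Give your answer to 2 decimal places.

At P_A = 26.3 and P_B = 34.7: Q_A = 1908.
∂Q_A/∂P_B = 8.
ε = (∂Q_A/∂P_B)(P_B/Q_A) = 8 × (34.7/1908) ≈ 0.15.
Since ε > 0, hotel stays and Airbnb rentals are substitutes.

0.15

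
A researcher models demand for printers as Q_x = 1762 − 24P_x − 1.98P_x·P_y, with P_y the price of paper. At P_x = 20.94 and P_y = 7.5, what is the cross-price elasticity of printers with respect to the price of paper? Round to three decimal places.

-0.328

At P_x = 20.94 and P_y = 7.5: Q_x = 948.481.
∂Q_x/∂P_y = -1.98P_x = -1.98(20.94) = -41.4612.
ε = (∂Q_x/∂P_y)(P_y/Q_x) = -41.4612 × (7.5/948.481) ≈ -0.328.
ε < 0: complements.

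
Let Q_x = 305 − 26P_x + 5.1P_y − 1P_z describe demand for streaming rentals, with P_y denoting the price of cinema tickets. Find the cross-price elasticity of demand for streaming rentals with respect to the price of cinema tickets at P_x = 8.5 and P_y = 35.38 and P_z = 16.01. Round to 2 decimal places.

At P_x = 8.5 and P_y = 35.38 and P_z = 16.01: Q_x = 248.428.
∂Q_x/∂P_y = 5.1.
ε = (∂Q_x/∂P_y)(P_y/Q_x) = 5.1 × (35.38/248.428) ≈ 0.73.
Since ε > 0, streaming rentals and cinema tickets are substitutes.

0.73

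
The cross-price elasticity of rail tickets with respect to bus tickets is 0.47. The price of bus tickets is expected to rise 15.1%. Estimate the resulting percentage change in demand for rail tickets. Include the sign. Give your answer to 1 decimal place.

%ΔQ ≈ ε × %ΔP of bus tickets = 0.47 × (15.1%) = 7.1%.
Demand for rail tickets rises by about 7.1%.

7.1%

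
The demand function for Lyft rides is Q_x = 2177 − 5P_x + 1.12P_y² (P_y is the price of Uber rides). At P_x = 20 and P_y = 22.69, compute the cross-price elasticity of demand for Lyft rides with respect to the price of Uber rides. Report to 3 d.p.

At P_x = 20 and P_y = 22.69: Q_x = 2653.616.
∂Q_x/∂P_y = 2.24P_y = 2.24(22.69) = 50.8256.
ε = (∂Q_x/∂P_y)(P_y/Q_x) = 50.8256 × (22.69/2653.616) ≈ 0.435.
ε > 0: substitutes.

0.435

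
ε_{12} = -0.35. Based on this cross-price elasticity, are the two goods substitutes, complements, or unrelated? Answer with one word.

complements

ε = -0.35 < 0, so a higher price of good 2 lowers demand for good 1: complements.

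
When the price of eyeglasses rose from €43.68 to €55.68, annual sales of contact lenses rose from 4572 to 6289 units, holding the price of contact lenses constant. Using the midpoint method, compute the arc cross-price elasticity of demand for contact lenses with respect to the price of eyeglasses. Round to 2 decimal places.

1.31

ΔQ_A = 6289 − 4572 = 1717; ΔP_B = 55.68 − 43.68 = 12.
Midpoints: Q̄_A = 5430.5, P̄_B = 49.68.
ε = (ΔQ_A/Q̄_A)/(ΔP_B/P̄_B) = (1717/5430.5)/(12/49.68) ≈ 1.31.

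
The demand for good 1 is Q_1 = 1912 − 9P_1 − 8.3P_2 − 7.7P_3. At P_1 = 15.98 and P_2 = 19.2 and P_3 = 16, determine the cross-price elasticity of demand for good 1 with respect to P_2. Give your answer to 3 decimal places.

At P_1 = 15.98 and P_2 = 19.2 and P_3 = 16: Q_1 = 1485.62.
∂Q_1/∂P_2 = -8.3.
ε = (∂Q_1/∂P_2)(P_2/Q_1) = -8.3 × (19.2/1485.62) ≈ -0.107.
Since ε < 0, good 1 and good 2 are complements.

-0.107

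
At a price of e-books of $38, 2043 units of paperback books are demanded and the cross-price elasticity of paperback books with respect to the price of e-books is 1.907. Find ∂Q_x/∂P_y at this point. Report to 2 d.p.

ε = (∂Q_x/∂P_y)·(P_y/Q_x) ⇒ ∂Q_x/∂P_y = ε·Q_x/P_y = 1.907 × 2043/38 ≈ 102.53.

102.53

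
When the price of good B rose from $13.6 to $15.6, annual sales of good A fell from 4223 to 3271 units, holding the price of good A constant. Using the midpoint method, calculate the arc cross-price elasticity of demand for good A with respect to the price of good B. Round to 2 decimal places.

ΔQ_A = 3271 − 4223 = -952; ΔP_B = 15.6 − 13.6 = 2.
Midpoints: Q̄_A = 3747.0, P̄_B = 14.60.
ε = (ΔQ_A/Q̄_A)/(ΔP_B/P̄_B) = (-952/3747.0)/(2/14.60) ≈ -1.85.
ε < 0: good A and good B are complements.

-1.85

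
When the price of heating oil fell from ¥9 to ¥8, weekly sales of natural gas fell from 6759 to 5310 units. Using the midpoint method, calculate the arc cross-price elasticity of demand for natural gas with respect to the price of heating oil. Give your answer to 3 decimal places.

ΔQ_A = 5310 − 6759 = -1449; ΔP_B = 8 − 9 = -1.
Midpoints: Q̄_A = 6034.5, P̄_B = 8.50.
ε = (ΔQ_A/Q̄_A)/(ΔP_B/P̄_B) = (-1449/6034.5)/(-1/8.50) ≈ 2.041.

2.041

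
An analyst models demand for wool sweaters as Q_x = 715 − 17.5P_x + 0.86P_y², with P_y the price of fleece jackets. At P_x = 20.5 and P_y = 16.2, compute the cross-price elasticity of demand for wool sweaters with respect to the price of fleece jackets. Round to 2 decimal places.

At P_x = 20.5 and P_y = 16.2: Q_x = 581.948.
∂Q_x/∂P_y = 1.72P_y = 1.72(16.2) = 27.8640.
ε = (∂Q_x/∂P_y)(P_y/Q_x) = 27.8640 × (16.2/581.948) ≈ 0.78.

0.78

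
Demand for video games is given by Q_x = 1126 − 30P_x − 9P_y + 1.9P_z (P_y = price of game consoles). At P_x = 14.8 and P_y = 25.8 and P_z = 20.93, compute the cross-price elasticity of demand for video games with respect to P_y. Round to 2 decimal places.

At P_x = 14.8 and P_y = 25.8 and P_z = 20.93: Q_x = 489.567.
∂Q_x/∂P_y = -9.
ε = (∂Q_x/∂P_y)(P_y/Q_x) = -9 × (25.8/489.567) ≈ -0.47.
Since ε < 0, video games and game consoles are complements.

-0.47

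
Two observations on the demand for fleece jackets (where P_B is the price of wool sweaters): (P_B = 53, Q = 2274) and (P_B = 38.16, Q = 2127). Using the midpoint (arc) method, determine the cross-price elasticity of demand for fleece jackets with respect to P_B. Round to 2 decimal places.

ΔQ_A = 2127 − 2274 = -147; ΔP_B = 38.16 − 53 = -14.84.
Midpoints: Q̄_A = 2200.5, P̄_B = 45.58.
ε = (ΔQ_A/Q̄_A)/(ΔP_B/P̄_B) = (-147/2200.5)/(-14.84/45.58) ≈ 0.21.
ε > 0: fleece jackets and wool sweaters are substitutes.

0.21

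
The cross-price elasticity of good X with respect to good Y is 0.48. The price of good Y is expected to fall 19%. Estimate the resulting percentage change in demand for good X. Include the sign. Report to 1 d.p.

%ΔQ ≈ ε × %ΔP of good Y = 0.48 × (-19%) = -9.1%.

-9.1%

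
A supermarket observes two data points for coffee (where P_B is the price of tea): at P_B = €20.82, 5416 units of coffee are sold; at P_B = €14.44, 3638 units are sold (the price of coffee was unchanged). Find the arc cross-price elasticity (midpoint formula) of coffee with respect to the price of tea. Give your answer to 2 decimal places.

1.09

ΔQ_A = 3638 − 5416 = -1778; ΔP_B = 14.44 − 20.82 = -6.38.
Midpoints: Q̄_A = 4527.0, P̄_B = 17.63.
ε = (ΔQ_A/Q̄_A)/(ΔP_B/P̄_B) = (-1778/4527.0)/(-6.38/17.63) ≈ 1.09.
ε > 0: coffee and tea are substitutes.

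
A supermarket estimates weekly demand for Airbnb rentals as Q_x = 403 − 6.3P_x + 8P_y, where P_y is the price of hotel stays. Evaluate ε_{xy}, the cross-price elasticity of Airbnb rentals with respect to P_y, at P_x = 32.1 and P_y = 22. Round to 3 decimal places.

At P_x = 32.1 and P_y = 22: Q_x = 376.77.
∂Q_x/∂P_y = 8.
ε = (∂Q_x/∂P_y)(P_y/Q_x) = 8 × (22/376.77) ≈ 0.467.

0.467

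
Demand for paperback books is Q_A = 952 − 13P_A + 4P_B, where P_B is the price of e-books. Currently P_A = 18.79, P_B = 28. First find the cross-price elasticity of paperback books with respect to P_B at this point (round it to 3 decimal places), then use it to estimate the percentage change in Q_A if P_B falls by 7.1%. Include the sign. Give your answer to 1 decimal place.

-1.0%

At P_A = 18.79, P_B = 28: Q_A = 819.73.
∂Q_A/∂P_B = 4.
ε = (∂Q_A/∂P_B)(P_B/Q_A) = 4.0000 × 28/819.73 ≈ 0.137.
%ΔQ_A ≈ ε × %ΔP_B = 0.137 × (-7.1%) = -1.0%.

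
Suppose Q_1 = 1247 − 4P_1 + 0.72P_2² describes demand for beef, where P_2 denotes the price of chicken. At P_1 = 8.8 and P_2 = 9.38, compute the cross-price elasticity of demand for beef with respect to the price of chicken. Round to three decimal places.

At P_1 = 8.8 and P_2 = 9.38: Q_1 = 1275.149.
∂Q_1/∂P_2 = 1.44P_2 = 1.44(9.38) = 13.5072.
ε = (∂Q_1/∂P_2)(P_2/Q_1) = 13.5072 × (9.38/1275.149) ≈ 0.099.

0.099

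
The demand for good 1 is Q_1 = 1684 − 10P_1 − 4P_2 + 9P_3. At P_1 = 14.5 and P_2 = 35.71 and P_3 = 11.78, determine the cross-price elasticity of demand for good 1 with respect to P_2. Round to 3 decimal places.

-0.095

At P_1 = 14.5 and P_2 = 35.71 and P_3 = 11.78: Q_1 = 1502.18.
∂Q_1/∂P_2 = -4.
ε = (∂Q_1/∂P_2)(P_2/Q_1) = -4 × (35.71/1502.18) ≈ -0.095.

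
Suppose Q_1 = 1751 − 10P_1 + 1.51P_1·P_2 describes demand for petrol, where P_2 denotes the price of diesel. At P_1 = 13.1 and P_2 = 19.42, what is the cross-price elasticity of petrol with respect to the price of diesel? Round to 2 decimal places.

At P_1 = 13.1 and P_2 = 19.42: Q_1 = 2004.147.
∂Q_1/∂P_2 = 1.51P_1 = 1.51(13.1) = 19.7810.
ε = (∂Q_1/∂P_2)(P_2/Q_1) = 19.7810 × (19.42/2004.147) ≈ 0.19.
ε > 0: substitutes.

0.19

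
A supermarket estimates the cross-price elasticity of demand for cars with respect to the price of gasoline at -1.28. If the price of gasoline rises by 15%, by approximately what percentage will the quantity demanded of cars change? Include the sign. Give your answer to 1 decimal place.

-19.2%

%ΔQ ≈ ε × %ΔP of gasoline = -1.28 × (15%) = -19.2%.
Demand for cars falls by about 19.2%.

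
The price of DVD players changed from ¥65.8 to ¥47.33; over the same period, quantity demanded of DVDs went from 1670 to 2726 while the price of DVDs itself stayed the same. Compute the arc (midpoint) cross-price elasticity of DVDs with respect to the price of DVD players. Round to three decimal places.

-1.471

ΔQ_A = 2726 − 1670 = 1056; ΔP_B = 47.33 − 65.8 = -18.47.
Midpoints: Q̄_A = 2198.0, P̄_B = 56.56.
ε = (ΔQ_A/Q̄_A)/(ΔP_B/P̄_B) = (1056/2198.0)/(-18.47/56.56) ≈ -1.471.
ε < 0: DVDs and DVD players are complements.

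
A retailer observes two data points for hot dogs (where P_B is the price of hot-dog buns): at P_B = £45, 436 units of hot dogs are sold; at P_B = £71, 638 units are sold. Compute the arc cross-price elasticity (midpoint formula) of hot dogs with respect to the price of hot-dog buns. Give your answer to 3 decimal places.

ΔQ_A = 638 − 436 = 202; ΔP_B = 71 − 45 = 26.
Midpoints: Q̄_A = 537.0, P̄_B = 58.00.
ε = (ΔQ_A/Q̄_A)/(ΔP_B/P̄_B) = (202/537.0)/(26/58.00) ≈ 0.839.

0.839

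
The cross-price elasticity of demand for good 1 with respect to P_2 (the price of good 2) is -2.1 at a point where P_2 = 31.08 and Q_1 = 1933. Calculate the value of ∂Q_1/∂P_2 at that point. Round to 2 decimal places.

-130.61

ε = (∂Q_1/∂P_2)·(P_2/Q_1) ⇒ ∂Q_1/∂P_2 = ε·Q_1/P_2 = -2.1 × 1933/31.08 ≈ -130.61.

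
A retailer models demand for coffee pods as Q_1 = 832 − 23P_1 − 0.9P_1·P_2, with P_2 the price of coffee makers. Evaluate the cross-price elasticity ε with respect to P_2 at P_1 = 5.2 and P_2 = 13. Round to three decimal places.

-0.093

At P_1 = 5.2 and P_2 = 13: Q_1 = 651.56.
∂Q_1/∂P_2 = -0.9P_1 = -0.9(5.2) = -4.6800.
ε = (∂Q_1/∂P_2)(P_2/Q_1) = -4.6800 × (13/651.56) ≈ -0.093.
ε < 0: complements.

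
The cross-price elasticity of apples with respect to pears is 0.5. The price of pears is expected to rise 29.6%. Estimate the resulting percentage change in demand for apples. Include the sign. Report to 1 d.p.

14.8%

%ΔQ ≈ ε × %ΔP of pears = 0.5 × (29.6%) = 14.8%.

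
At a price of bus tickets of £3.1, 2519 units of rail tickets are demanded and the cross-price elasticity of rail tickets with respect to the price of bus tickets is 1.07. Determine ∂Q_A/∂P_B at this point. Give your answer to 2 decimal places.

ε = (∂Q_A/∂P_B)·(P_B/Q_A) ⇒ ∂Q_A/∂P_B = ε·Q_A/P_B = 1.07 × 2519/3.1 ≈ 869.46.

869.46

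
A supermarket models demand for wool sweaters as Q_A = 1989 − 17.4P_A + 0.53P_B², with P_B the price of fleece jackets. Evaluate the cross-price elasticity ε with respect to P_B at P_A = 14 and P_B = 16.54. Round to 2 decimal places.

0.15

At P_A = 14 and P_B = 16.54: Q_A = 1890.393.
∂Q_A/∂P_B = 1.06P_B = 1.06(16.54) = 17.5324.
ε = (∂Q_A/∂P_B)(P_B/Q_A) = 17.5324 × (16.54/1890.393) ≈ 0.15.
ε > 0: substitutes.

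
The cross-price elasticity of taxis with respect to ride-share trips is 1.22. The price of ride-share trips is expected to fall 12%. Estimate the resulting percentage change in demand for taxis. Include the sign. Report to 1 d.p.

-14.6%

%ΔQ ≈ ε × %ΔP of ride-share trips = 1.22 × (-12%) = -14.6%.
Demand for taxis falls by about 14.6%.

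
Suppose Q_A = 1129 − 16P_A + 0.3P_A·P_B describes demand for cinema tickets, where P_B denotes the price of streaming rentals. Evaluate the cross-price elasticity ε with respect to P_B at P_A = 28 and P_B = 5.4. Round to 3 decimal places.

0.062

At P_A = 28 and P_B = 5.4: Q_A = 726.36.
∂Q_A/∂P_B = 0.3P_A = 0.3(28) = 8.4000.
ε = (∂Q_A/∂P_B)(P_B/Q_A) = 8.4000 × (5.4/726.36) ≈ 0.062.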